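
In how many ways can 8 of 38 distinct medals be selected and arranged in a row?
P(38,8) = 38!/(38-8)! = 1971788797440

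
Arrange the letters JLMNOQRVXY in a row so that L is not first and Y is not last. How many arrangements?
By inclusion-exclusion: 10! - 2×(10-1)! + (10-2)! = 3628800 - 725760 + 40320 = 2943360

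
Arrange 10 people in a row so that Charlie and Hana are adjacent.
Treat as block: (10-1)! × 2! = 362880 × 2 = 725760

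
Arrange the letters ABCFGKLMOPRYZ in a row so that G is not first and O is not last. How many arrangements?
By inclusion-exclusion: 13! - 2×(13-1)! + (13-2)! = 6227020800 - 958003200 + 39916800 = 5308934400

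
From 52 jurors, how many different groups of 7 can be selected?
C(52,7) = 52!/(7!×45!) = 133784560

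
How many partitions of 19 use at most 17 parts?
By conjugation, equals partitions of 19 into parts ≤ 17. Let r_j(i) = number of partitions of i into parts ≤ j, for i = 0..19. r_1(i) = 1 for all i; r_j(i) = r_{j-1}(i) + r_j(i-j). Rows j = 2..17: ≤2: 1 1 2 2 3 3 4 4 5 5 6 6 7 7 8 8 9 9 10 10; ≤3: 1 1 2 3 4 5 7 8 10 12 14 16 19 21 24 27 30 33 37 40; ≤4: 1 1 2 3 5 6 9 11 15 18 23 27 34 39 47 54 64 72 84 94; ≤5: 1 1 2 3 5 7 10 13 18 23 30 37 47 57 70 84 101 119 141 164; ≤6: 1 1 2 3 5 7 11 14 20 26 35 44 58 71 90 110 136 163 199 235; ≤7: 1 1 2 3 5 7 11 15 21 28 38 49 65 82 105 131 164 201 248 300; ≤8: 1 1 2 3 5 7 11 15 22 29 40 52 70 89 116 146 186 230 288 352; ≤9: 1 1 2 3 5 7 11 15 22 30 41 54 73 94 123 157 201 252 318 393; ≤10: 1 1 2 3 5 7 11 15 22 30 42 55 75 97 128 164 212 267 340 423; ≤11: 1 1 2 3 5 7 11 15 22 30 42 56 76 99 131 169 219 278 355 445; ≤12: 1 1 2 3 5 7 11 15 22 30 42 56 77 100 133 172 224 285 366 460; ≤13: 1 1 2 3 5 7 11 15 22 30 42 56 77 101 134 174 227 290 373 471; ≤14: 1 1 2 3 5 7 11 15 22 30 42 56 77 101 135 175 229 293 378 478; ≤15: 1 1 2 3 5 7 11 15 22 30 42 56 77 101 135 176 230 295 381 483; ≤16: 1 1 2 3 5 7 11 15 22 30 42 56 77 101 135 176 231 296 383 486; ≤17: 1 1 2 3 5 7 11 15 22 30 42 56 77 101 135 176 231 297 384 488. r_17(19) = 488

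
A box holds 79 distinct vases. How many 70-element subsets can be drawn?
C(79,70) = 79!/(70!×9!) = 205811513765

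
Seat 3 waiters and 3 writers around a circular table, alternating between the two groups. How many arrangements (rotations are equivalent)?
Fix one of the waiters: (3-1)! ways for the remaining waiters, × 3! ways for the writers = 2 × 6 = 12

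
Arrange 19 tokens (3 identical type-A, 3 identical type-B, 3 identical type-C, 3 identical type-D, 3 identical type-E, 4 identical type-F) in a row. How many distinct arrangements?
19! / (3! × 3! × 3! × 3! × 3! × 4!) = 651819168000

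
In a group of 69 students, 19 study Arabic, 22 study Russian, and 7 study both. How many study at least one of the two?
|A∪B| = |A| + |B| - |A∩B| = 19 + 22 - 7 = 34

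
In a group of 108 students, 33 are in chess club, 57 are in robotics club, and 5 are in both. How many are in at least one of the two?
|A∪B| = |A| + |B| - |A∩B| = 33 + 57 - 5 = 85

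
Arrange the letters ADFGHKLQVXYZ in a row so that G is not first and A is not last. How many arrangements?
By inclusion-exclusion: 12! - 2×(12-1)! + (12-2)! = 479001600 - 79833600 + 3628800 = 402796800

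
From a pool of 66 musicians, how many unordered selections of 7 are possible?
C(66,7) = 66!/(7!×59!) = 778789440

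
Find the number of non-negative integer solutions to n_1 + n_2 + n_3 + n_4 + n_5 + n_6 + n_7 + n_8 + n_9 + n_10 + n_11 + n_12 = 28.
C(28+12-1, 12-1) = C(39, 11) = 1676056044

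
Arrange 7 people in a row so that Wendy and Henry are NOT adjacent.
Total - adjacent = 7! - (7-1)!×2 = 5040 - 1440 = 3600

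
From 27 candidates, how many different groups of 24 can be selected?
C(27,24) = 27!/(24!×3!) = 2925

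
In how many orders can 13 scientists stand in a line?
13! = 6227020800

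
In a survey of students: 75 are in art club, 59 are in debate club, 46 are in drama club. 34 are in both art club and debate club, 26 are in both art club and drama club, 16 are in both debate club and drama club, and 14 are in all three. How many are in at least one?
|A∪B∪C| = 75+59+46-34-26-16+14 = 118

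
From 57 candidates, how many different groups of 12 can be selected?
C(57,12) = 57!/(12!×45!) = 707285522580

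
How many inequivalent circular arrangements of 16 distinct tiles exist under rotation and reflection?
(16-1)!/2 = 1307674368000/2 = 653837184000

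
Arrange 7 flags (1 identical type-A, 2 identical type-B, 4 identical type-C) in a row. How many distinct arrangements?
7! / (1! × 2! × 4!) = 105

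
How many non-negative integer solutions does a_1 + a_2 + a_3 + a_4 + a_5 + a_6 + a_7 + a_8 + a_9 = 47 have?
C(47+9-1, 9-1) = C(55, 8) = 1217566350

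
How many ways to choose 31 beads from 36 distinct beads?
C(36,31) = 36!/(31!×5!) = 376992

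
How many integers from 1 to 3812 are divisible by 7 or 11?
⌊3812/7⌋ + ⌊3812/11⌋ - ⌊3812/77⌋ = 544 + 346 - 49 = 841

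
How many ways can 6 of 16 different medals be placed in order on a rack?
P(16,6) = 16!/(16-6)! = 5765760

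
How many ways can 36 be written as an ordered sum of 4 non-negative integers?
C(36+4-1, 4-1) = C(39, 3) = 9139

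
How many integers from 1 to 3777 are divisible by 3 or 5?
⌊3777/3⌋ + ⌊3777/5⌋ - ⌊3777/15⌋ = 1259 + 755 - 251 = 1763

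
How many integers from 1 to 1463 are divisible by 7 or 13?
⌊1463/7⌋ + ⌊1463/13⌋ - ⌊1463/91⌋ = 209 + 112 - 16 = 305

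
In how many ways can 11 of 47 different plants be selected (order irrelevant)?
C(47,11) = 47!/(11!×36!) = 17417133617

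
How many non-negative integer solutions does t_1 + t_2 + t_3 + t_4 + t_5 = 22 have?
C(22+5-1, 5-1) = C(26, 4) = 14950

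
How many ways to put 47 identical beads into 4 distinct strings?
C(47+4-1, 4-1) = C(50, 3) = 19600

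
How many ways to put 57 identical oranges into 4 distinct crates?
C(57+4-1, 4-1) = C(60, 3) = 34220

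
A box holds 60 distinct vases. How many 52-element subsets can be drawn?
C(60,52) = 60!/(52!×8!) = 2558620845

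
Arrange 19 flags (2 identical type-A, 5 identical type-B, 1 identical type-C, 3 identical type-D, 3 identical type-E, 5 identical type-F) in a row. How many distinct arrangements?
19! / (2! × 5! × 1! × 3! × 3! × 5!) = 117327450240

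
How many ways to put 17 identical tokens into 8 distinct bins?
C(17+8-1, 8-1) = C(24, 7) = 346104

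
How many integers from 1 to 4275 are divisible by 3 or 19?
⌊4275/3⌋ + ⌊4275/19⌋ - ⌊4275/57⌋ = 1425 + 225 - 75 = 1575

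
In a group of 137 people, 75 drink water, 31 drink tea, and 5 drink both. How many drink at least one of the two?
|A∪B| = |A| + |B| - |A∩B| = 75 + 31 - 5 = 101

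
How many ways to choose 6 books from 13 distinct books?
C(13,6) = 13!/(6!×7!) = 1716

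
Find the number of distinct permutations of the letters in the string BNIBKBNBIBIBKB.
14! / (2! × 7! × 3! × 2!) = 720720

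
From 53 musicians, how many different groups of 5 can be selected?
C(53,5) = 53!/(5!×48!) = 2869685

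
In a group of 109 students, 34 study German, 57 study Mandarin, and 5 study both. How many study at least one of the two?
|A∪B| = |A| + |B| - |A∩B| = 34 + 57 - 5 = 86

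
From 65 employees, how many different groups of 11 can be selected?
C(65,11) = 65!/(11!×54!) = 895068996640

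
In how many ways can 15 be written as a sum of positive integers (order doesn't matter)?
Pentagonal recurrence p(n) = p(n-1) + p(n-2) - p(n-5) - p(n-7) + p(n-12) + p(n-15) - ... gives p(0..14) = 1, 1, 2, 3, 5, 7, 11, 15, 22, 30, 42, 56, 77, 101, 135. p(15) = p(14) + p(13) - p(10) - p(8) + p(3) + p(0) = 135 + 101 - 42 - 22 + 3 + 1 = 176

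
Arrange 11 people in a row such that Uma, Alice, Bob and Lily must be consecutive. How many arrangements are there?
Treat the 4 as one block: (11-4+1)! × 4! = 40320 × 24 = 967680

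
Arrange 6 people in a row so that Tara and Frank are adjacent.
Treat as block: (6-1)! × 2! = 120 × 2 = 240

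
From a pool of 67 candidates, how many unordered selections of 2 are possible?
C(67,2) = 67!/(2!×65!) = 2211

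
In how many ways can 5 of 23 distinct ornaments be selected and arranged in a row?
P(23,5) = 23!/(23-5)! = 4037880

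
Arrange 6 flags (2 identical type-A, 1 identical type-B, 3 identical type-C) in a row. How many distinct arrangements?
6! / (2! × 1! × 3!) = 60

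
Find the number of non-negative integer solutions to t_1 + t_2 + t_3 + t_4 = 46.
C(46+4-1, 4-1) = C(49, 3) = 18424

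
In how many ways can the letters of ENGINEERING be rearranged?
11! / (3! × 3! × 2! × 2! × 1!) = 277200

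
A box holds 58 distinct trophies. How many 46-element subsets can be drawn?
C(58,46) = 58!/(46!×12!) = 891794789340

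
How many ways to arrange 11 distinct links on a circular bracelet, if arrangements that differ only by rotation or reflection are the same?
(11-1)!/2 = 3628800/2 = 1814400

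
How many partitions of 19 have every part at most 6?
Let r_j(i) = number of partitions of i into parts ≤ j, for i = 0..19. r_1(i) = 1 for all i; r_j(i) = r_{j-1}(i) + r_j(i-j). Rows j = 2..6: ≤2: 1 1 2 2 3 3 4 4 5 5 6 6 7 7 8 8 9 9 10 10; ≤3: 1 1 2 3 4 5 7 8 10 12 14 16 19 21 24 27 30 33 37 40; ≤4: 1 1 2 3 5 6 9 11 15 18 23 27 34 39 47 54 64 72 84 94; ≤5: 1 1 2 3 5 7 10 13 18 23 30 37 47 57 70 84 101 119 141 164; ≤6: 1 1 2 3 5 7 11 14 20 26 35 44 58 71 90 110 136 163 199 235. r_6(19) = 235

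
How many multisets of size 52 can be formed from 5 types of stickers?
C(52+5-1, 5-1) = C(56, 4) = 367290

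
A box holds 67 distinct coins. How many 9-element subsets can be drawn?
C(67,9) = 67!/(9!×58!) = 42757703560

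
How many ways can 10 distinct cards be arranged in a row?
10! = 3628800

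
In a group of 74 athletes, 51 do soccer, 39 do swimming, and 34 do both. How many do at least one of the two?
|A∪B| = |A| + |B| - |A∩B| = 51 + 39 - 34 = 56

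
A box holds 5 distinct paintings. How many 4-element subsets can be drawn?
C(5,4) = 5!/(4!×1!) = 5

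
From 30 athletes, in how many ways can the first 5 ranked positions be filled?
P(30,5) = 30!/(30-5)! = 17100720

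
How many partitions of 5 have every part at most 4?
Let r_j(i) = number of partitions of i into parts ≤ j, for i = 0..5. r_1(i) = 1 for all i; r_j(i) = r_{j-1}(i) + r_j(i-j). Rows j = 2..4: ≤2: 1 1 2 2 3 3; ≤3: 1 1 2 3 4 5; ≤4: 1 1 2 3 5 6. r_4(5) = 6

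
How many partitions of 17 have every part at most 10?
Let r_j(i) = number of partitions of i into parts ≤ j, for i = 0..17. r_1(i) = 1 for all i; r_j(i) = r_{j-1}(i) + r_j(i-j). Rows j = 2..10: ≤2: 1 1 2 2 3 3 4 4 5 5 6 6 7 7 8 8 9 9; ≤3: 1 1 2 3 4 5 7 8 10 12 14 16 19 21 24 27 30 33; ≤4: 1 1 2 3 5 6 9 11 15 18 23 27 34 39 47 54 64 72; ≤5: 1 1 2 3 5 7 10 13 18 23 30 37 47 57 70 84 101 119; ≤6: 1 1 2 3 5 7 11 14 20 26 35 44 58 71 90 110 136 163; ≤7: 1 1 2 3 5 7 11 15 21 28 38 49 65 82 105 131 164 201; ≤8: 1 1 2 3 5 7 11 15 22 29 40 52 70 89 116 146 186 230; ≤9: 1 1 2 3 5 7 11 15 22 30 41 54 73 94 123 157 201 252; ≤10: 1 1 2 3 5 7 11 15 22 30 42 55 75 97 128 164 212 267. r_10(17) = 267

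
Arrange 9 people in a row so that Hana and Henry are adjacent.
Treat as block: (9-1)! × 2! = 40320 × 2 = 80640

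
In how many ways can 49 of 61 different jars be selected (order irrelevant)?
C(61,49) = 61!/(49!×12!) = 1742058970275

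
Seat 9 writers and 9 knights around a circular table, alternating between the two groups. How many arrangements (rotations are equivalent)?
Fix one of the writers: (9-1)! ways for the remaining writers, × 9! ways for the knights = 40320 × 362880 = 14631321600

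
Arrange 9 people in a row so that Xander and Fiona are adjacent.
Treat as block: (9-1)! × 2! = 40320 × 2 = 80640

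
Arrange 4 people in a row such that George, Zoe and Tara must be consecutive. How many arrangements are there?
Treat the 3 as one block: (4-3+1)! × 3! = 2 × 6 = 12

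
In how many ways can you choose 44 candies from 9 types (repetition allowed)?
C(44+9-1, 9-1) = C(52, 8) = 752538150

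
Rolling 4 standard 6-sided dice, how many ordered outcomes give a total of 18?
Coefficient of x^18 in (x + x² + ... + x^6)^4. By inclusion-exclusion on dice exceeding 6: Σ_j (-1)^j C(4,j)·C(18-1-6j, 3) = C(4,0)·C(17,3) - C(4,1)·C(11,3) + C(4,2)·C(5,3) = 1·680 - 4·165 + 6·10 = 80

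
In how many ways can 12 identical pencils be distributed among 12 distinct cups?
C(12+12-1, 12-1) = C(23, 11) = 1352078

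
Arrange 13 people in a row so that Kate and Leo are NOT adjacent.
Total - adjacent = 13! - (13-1)!×2 = 6227020800 - 958003200 = 5269017600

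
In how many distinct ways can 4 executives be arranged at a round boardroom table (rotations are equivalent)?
Circular: fix one position, arrange the rest. (4-1)! = 6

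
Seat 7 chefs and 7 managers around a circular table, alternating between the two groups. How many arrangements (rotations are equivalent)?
Fix one of the chefs: (7-1)! ways for the remaining chefs, × 7! ways for the managers = 720 × 5040 = 3628800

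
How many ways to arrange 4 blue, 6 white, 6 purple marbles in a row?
16! / (4! × 6! × 6!) = 1681680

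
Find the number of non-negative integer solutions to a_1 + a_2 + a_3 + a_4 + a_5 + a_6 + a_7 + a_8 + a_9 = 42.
C(42+9-1, 9-1) = C(50, 8) = 536878650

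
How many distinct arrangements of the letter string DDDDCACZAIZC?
12! / (2! × 1! × 4! × 2! × 3!) = 831600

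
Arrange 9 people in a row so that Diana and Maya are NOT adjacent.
Total - adjacent = 9! - (9-1)!×2 = 362880 - 80640 = 282240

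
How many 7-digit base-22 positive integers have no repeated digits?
First digit: 21 choices (nonzero). Then descending: 21 × 21 × 20 × 19 × 18 × 17 × 16 = 820471680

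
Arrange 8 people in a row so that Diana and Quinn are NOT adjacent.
Total - adjacent = 8! - (8-1)!×2 = 40320 - 10080 = 30240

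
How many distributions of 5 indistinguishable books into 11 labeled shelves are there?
C(5+11-1, 11-1) = C(15, 10) = 3003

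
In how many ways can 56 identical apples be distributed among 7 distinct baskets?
C(56+7-1, 7-1) = C(62, 6) = 61474519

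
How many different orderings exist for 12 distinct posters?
12! = 479001600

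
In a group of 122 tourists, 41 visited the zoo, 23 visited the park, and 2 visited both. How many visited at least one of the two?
|A∪B| = |A| + |B| - |A∩B| = 41 + 23 - 2 = 62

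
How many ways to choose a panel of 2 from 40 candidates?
C(40,2) = 40!/(2!×38!) = 780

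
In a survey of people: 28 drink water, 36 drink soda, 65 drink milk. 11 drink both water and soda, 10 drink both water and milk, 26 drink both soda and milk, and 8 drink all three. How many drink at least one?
|A∪B∪C| = 28+36+65-11-10-26+8 = 90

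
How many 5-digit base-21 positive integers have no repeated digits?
First digit: 20 choices (nonzero). Then descending: 20 × 20 × 19 × 18 × 17 = 2325600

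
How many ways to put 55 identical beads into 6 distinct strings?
C(55+6-1, 6-1) = C(60, 5) = 5461512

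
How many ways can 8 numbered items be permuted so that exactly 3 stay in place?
Choose the 3 fixed points C(8,3) = 56, derange the rest: !5 = Σ_{j=0}^{5} (-1)^j·5!/j! = 120 - 120 + 60 - 20 + 5 - 1 = 44. Product = 56 × 44 = 2464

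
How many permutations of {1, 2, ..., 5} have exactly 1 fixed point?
Choose the 1 fixed point C(5,1) = 5, derange the rest: !4 = Σ_{j=0}^{4} (-1)^j·4!/j! = 24 - 24 + 12 - 4 + 1 = 9. Product = 5 × 9 = 45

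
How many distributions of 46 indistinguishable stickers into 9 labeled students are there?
C(46+9-1, 9-1) = C(54, 8) = 1040465790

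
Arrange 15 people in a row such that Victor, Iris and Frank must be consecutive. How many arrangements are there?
Treat the 3 as one block: (15-3+1)! × 3! = 6227020800 × 6 = 37362124800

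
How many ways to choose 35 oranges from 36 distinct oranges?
C(36,35) = 36!/(35!×1!) = 36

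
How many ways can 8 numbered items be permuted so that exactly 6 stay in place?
Choose the 6 fixed points C(8,6) = 28, derange the rest: !2 = Σ_{j=0}^{2} (-1)^j·2!/j! = 2 - 2 + 1 = 1. Product = 28 × 1 = 28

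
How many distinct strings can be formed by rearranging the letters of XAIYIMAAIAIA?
12! / (1! × 1! × 5! × 4! × 1!) = 166320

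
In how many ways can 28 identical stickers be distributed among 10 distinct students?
C(28+10-1, 10-1) = C(37, 9) = 124403620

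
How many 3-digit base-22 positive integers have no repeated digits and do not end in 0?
Last digit: 21 nonzero choices. First digit: 20 (nonzero, ≠last). Middle 1: P(20,1) = 20. Total = 8400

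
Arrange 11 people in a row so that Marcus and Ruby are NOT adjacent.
Total - adjacent = 11! - (11-1)!×2 = 39916800 - 7257600 = 32659200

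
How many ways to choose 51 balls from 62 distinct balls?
C(62,51) = 62!/(51!×11!) = 508271323092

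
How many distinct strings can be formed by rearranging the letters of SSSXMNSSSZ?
10! / (6! × 1! × 1! × 1! × 1!) = 5040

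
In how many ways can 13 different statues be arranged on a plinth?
13! = 6227020800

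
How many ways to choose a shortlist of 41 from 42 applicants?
C(42,41) = 42!/(41!×1!) = 42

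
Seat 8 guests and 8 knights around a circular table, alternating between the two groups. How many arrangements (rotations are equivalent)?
Fix one of the guests: (8-1)! ways for the remaining guests, × 8! ways for the knights = 5040 × 40320 = 203212800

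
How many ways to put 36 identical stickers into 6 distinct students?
C(36+6-1, 6-1) = C(41, 5) = 749398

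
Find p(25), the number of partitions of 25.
Pentagonal recurrence p(n) = p(n-1) + p(n-2) - p(n-5) - p(n-7) + p(n-12) + p(n-15) - ... gives p(0..24) = 1, 1, 2, 3, 5, 7, 11, 15, 22, 30, 42, 56, 77, 101, 135, 176, 231, 297, 385, 490, 627, 792, 1002, 1255, 1575. p(25) = p(24) + p(23) - p(20) - p(18) + p(13) + p(10) - p(3) = 1575 + 1255 - 627 - 385 + 101 + 42 - 3 = 1958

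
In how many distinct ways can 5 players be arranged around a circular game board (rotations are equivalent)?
Circular: fix one position, arrange the rest. (5-1)! = 24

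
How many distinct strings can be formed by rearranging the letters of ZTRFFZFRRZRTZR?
14! / (5! × 4! × 2! × 3!) = 2522520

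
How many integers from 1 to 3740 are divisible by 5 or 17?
⌊3740/5⌋ + ⌊3740/17⌋ - ⌊3740/85⌋ = 748 + 220 - 44 = 924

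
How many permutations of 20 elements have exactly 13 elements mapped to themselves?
Choose the 13 fixed points C(20,13) = 77520, derange the rest: !7 = Σ_{j=0}^{7} (-1)^j·7!/j! = 5040 - 5040 + 2520 - 840 + 210 - 42 + 7 - 1 = 1854. Product = 77520 × 1854 = 143722080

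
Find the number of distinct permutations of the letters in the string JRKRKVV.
7! / (2! × 1! × 2! × 2!) = 630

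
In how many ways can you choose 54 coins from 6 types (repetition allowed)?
C(54+6-1, 6-1) = C(59, 5) = 5006386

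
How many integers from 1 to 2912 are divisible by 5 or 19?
⌊2912/5⌋ + ⌊2912/19⌋ - ⌊2912/95⌋ = 582 + 153 - 30 = 705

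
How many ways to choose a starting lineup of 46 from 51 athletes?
C(51,46) = 51!/(46!×5!) = 2349060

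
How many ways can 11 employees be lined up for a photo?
11! = 39916800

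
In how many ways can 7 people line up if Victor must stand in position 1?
Fix one position: (7-1)! = 720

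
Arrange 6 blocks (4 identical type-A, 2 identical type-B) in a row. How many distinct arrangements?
6! / (4! × 2!) = 15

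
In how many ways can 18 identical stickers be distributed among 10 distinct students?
C(18+10-1, 10-1) = C(27, 9) = 4686825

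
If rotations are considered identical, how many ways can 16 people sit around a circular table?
Circular: fix one position, arrange the rest. (16-1)! = 1307674368000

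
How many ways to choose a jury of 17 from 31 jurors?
C(31,17) = 31!/(17!×14!) = 265182525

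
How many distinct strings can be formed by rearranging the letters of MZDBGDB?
7! / (2! × 2! × 1! × 1! × 1!) = 1260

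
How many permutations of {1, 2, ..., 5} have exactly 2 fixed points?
Choose the 2 fixed points C(5,2) = 10, derange the rest: !3 = Σ_{j=0}^{3} (-1)^j·3!/j! = 6 - 6 + 3 - 1 = 2. Product = 10 × 2 = 20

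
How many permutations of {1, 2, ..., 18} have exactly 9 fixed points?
Choose the 9 fixed points C(18,9) = 48620, derange the rest: !9 = Σ_{j=0}^{9} (-1)^j·9!/j! = 362880 - 362880 + 181440 - 60480 + 15120 - 3024 + 504 - 72 + 9 - 1 = 133496. Product = 48620 × 133496 = 6490575520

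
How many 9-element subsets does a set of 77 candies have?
C(77,9) = 77!/(9!×68!) = 161322559475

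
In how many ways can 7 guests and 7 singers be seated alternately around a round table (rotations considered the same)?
Fix one of the guests: (7-1)! ways for the remaining guests, × 7! ways for the singers = 720 × 5040 = 3628800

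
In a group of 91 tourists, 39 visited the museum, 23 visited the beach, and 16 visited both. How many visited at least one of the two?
|A∪B| = |A| + |B| - |A∩B| = 39 + 23 - 16 = 46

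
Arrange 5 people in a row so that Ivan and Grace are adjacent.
Treat as block: (5-1)! × 2! = 24 × 2 = 48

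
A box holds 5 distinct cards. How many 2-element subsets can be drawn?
C(5,2) = 5!/(2!×3!) = 10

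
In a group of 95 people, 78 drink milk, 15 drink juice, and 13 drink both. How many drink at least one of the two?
|A∪B| = |A| + |B| - |A∩B| = 78 + 15 - 13 = 80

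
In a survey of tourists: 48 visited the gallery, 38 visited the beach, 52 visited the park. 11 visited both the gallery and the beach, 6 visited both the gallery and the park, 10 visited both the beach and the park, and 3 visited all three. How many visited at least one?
|A∪B∪C| = 48+38+52-11-6-10+3 = 114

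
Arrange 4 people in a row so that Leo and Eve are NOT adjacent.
Total - adjacent = 4! - (4-1)!×2 = 24 - 12 = 12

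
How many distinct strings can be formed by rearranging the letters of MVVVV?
5! / (1! × 4!) = 5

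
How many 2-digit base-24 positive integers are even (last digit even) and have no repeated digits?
Last∈{0,2,4,6,8,10,12,14,16,18,20,22}. Last=0: 23. Last nonzero: 11×22×P(22,0) = 242. Total = 265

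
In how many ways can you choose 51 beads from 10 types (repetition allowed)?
C(51+10-1, 10-1) = C(60, 9) = 14783142660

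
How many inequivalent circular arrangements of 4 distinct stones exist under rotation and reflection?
(4-1)!/2 = 6/2 = 3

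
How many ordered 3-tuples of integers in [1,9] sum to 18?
Coefficient of x^18 in (x + x² + ... + x^9)^3. By inclusion-exclusion on dice exceeding 9: Σ_j (-1)^j C(3,j)·C(18-1-9j, 2) = C(3,0)·C(17,2) - C(3,1)·C(8,2) = 1·136 - 3·28 = 52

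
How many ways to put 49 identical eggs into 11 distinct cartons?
C(49+11-1, 11-1) = C(59, 10) = 62828356305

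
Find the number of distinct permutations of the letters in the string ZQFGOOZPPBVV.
12! / (2! × 1! × 1! × 2! × 1! × 2! × 2! × 1!) = 29937600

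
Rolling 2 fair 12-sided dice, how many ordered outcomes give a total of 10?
Coefficient of x^10 in (x + x² + ... + x^12)^2. By inclusion-exclusion on dice exceeding 12: Σ_j (-1)^j C(2,j)·C(10-1-12j, 1) = C(2,0)·C(9,1) = 1·9 = 9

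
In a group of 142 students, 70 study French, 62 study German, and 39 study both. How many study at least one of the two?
|A∪B| = |A| + |B| - |A∩B| = 70 + 62 - 39 = 93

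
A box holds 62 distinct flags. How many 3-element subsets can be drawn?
C(62,3) = 62!/(3!×59!) = 37820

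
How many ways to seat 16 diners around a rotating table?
Circular: fix one position, arrange the rest. (16-1)! = 1307674368000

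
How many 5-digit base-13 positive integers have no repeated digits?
First digit: 12 choices (nonzero). Then descending: 12 × 12 × 11 × 10 × 9 = 142560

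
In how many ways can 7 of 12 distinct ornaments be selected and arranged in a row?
P(12,7) = 12!/(12-7)! = 3991680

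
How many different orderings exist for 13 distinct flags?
13! = 6227020800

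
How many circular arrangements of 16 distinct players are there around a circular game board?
Circular: fix one position, arrange the rest. (16-1)! = 1307674368000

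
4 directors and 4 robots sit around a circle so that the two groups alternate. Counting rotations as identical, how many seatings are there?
Fix one of the directors: (4-1)! ways for the remaining directors, × 4! ways for the robots = 6 × 24 = 144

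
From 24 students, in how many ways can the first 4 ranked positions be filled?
P(24,4) = 24!/(24-4)! = 255024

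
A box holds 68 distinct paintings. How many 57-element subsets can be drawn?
C(68,57) = 68!/(57!×11!) = 1533058025824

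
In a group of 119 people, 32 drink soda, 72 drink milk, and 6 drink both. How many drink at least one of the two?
|A∪B| = |A| + |B| - |A∩B| = 32 + 72 - 6 = 98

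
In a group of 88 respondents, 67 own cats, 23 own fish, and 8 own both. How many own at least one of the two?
|A∪B| = |A| + |B| - |A∩B| = 67 + 23 - 8 = 82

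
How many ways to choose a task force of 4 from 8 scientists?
C(8,4) = 8!/(4!×4!) = 70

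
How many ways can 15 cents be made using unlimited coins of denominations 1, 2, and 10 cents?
Coefficient of x^15 in 1/(1-x^1) · 1/(1-x^2) · 1/(1-x^10). Case on j = number of 10-cent coins (j = 0..1); remainder r = 15 - 10j is made from {1,2} in ⌊r/2⌋+1 ways. r = 15, 5 → 8 + 3 = 11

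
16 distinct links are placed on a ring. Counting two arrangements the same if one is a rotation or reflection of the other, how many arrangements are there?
(16-1)!/2 = 1307674368000/2 = 653837184000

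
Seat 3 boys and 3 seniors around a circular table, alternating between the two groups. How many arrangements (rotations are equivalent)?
Fix one of the boys: (3-1)! ways for the remaining boys, × 3! ways for the seniors = 2 × 6 = 12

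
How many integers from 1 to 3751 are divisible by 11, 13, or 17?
⌊3751/11⌋+⌊3751/13⌋+⌊3751/17⌋ - ⌊3751/143⌋-⌊3751/187⌋-⌊3751/221⌋ + ⌊3751/2431⌋ = 341+288+220 - 26-20-16 + 1 = 788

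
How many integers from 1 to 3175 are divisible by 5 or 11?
⌊3175/5⌋ + ⌊3175/11⌋ - ⌊3175/55⌋ = 635 + 288 - 57 = 866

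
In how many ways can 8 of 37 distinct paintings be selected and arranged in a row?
P(37,8) = 37!/(37-8)! = 1556675366400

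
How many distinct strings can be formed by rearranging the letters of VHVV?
4! / (3! × 1!) = 4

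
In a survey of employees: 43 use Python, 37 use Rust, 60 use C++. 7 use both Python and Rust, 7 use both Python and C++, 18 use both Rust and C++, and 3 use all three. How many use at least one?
|A∪B∪C| = 43+37+60-7-7-18+3 = 111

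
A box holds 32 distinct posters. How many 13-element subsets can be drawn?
C(32,13) = 32!/(13!×19!) = 347373600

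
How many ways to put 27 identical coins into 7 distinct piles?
C(27+7-1, 7-1) = C(33, 6) = 1107568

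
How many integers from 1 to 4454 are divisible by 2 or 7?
⌊4454/2⌋ + ⌊4454/7⌋ - ⌊4454/14⌋ = 2227 + 636 - 318 = 2545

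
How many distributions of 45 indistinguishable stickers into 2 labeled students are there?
C(45+2-1, 2-1) = C(46, 1) = 46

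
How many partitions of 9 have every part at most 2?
Let r_j(i) = number of partitions of i into parts ≤ j, for i = 0..9. r_1(i) = 1 for all i; r_j(i) = r_{j-1}(i) + r_j(i-j). Rows j = 2..2: ≤2: 1 1 2 2 3 3 4 4 5 5. r_2(9) = 5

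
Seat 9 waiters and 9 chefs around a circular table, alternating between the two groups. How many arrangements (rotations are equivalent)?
Fix one of the waiters: (9-1)! ways for the remaining waiters, × 9! ways for the chefs = 40320 × 362880 = 14631321600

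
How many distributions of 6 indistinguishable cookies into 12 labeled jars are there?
C(6+12-1, 12-1) = C(17, 11) = 12376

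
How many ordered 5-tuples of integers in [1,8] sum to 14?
Coefficient of x^14 in (x + x² + ... + x^8)^5. By inclusion-exclusion on dice exceeding 8: Σ_j (-1)^j C(5,j)·C(14-1-8j, 4) = C(5,0)·C(13,4) - C(5,1)·C(5,4) = 1·715 - 5·5 = 690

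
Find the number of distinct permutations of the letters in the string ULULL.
5! / (3! × 2!) = 10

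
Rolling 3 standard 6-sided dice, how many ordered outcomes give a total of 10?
Coefficient of x^10 in (x + x² + ... + x^6)^3. By inclusion-exclusion on dice exceeding 6: Σ_j (-1)^j C(3,j)·C(10-1-6j, 2) = C(3,0)·C(9,2) - C(3,1)·C(3,2) = 1·36 - 3·3 = 27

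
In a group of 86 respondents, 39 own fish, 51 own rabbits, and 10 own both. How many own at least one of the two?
|A∪B| = |A| + |B| - |A∩B| = 39 + 51 - 10 = 80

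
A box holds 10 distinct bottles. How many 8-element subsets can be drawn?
C(10,8) = 10!/(8!×2!) = 45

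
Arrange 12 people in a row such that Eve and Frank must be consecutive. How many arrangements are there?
Treat the 2 as one block: (12-2+1)! × 2! = 39916800 × 2 = 79833600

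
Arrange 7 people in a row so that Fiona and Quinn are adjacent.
Treat as block: (7-1)! × 2! = 720 × 2 = 1440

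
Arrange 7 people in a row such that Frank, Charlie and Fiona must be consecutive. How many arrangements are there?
Treat the 3 as one block: (7-3+1)! × 3! = 120 × 6 = 720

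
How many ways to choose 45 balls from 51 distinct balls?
C(51,45) = 51!/(45!×6!) = 18009460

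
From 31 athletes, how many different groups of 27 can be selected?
C(31,27) = 31!/(27!×4!) = 31465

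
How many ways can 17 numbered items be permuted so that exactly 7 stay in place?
Choose the 7 fixed points C(17,7) = 19448, derange the rest: !10 = Σ_{j=0}^{10} (-1)^j·10!/j! = 3628800 - 3628800 + 1814400 - 604800 + 151200 - 30240 + 5040 - 720 + 90 - 10 + 1 = 1334961. Product = 19448 × 1334961 = 25962321528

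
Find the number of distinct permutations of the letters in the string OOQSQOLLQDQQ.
12! / (3! × 1! × 2! × 1! × 5!) = 332640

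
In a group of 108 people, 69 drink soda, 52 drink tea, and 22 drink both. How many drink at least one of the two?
|A∪B| = |A| + |B| - |A∩B| = 69 + 52 - 22 = 99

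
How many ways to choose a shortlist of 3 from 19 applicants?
C(19,3) = 19!/(3!×16!) = 969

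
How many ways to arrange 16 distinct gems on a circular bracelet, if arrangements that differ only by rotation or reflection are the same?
(16-1)!/2 = 1307674368000/2 = 653837184000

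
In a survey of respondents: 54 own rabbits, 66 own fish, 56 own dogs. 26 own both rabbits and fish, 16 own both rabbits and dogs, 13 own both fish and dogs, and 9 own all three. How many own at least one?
|A∪B∪C| = 54+66+56-26-16-13+9 = 130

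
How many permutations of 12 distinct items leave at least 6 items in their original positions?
Exactly j fixed points: C(12,j)·!(12-j); sum over j ≥ 6 (derangement numbers via !m = (m-1)·(!(m-1) + !(m-2)): !0..!6 = 1, 0, 1, 2, 9, 44, 265). Σ_{j=6}^{12} C(12,j)·!(12-j) = C(12,6)·!6 + C(12,7)·!5 + C(12,8)·!4 + C(12,9)·!3 + C(12,10)·!2 + C(12,11)·!1 + C(12,12)·!0 = 924·265 + 792·44 + 495·9 + 220·2 + 66·1 + 12·0 + 1·1 = 284670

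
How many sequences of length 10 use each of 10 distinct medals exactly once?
10! = 3628800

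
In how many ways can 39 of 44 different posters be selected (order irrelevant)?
C(44,39) = 44!/(39!×5!) = 1086008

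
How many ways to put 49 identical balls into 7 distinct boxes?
C(49+7-1, 7-1) = C(55, 6) = 28989675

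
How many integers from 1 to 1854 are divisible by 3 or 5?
⌊1854/3⌋ + ⌊1854/5⌋ - ⌊1854/15⌋ = 618 + 370 - 123 = 865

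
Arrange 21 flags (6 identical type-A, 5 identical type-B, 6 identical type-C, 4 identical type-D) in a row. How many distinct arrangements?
21! / (6! × 5! × 6! × 4!) = 34220506320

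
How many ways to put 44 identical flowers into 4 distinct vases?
C(44+4-1, 4-1) = C(47, 3) = 16215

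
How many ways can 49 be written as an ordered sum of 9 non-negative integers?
C(49+9-1, 9-1) = C(57, 8) = 1652411475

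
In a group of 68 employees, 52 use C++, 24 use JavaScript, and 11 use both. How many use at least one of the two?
|A∪B| = |A| + |B| - |A∩B| = 52 + 24 - 11 = 65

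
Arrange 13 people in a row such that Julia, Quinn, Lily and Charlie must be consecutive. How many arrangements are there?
Treat the 4 as one block: (13-4+1)! × 4! = 3628800 × 24 = 87091200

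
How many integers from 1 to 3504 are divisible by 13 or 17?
⌊3504/13⌋ + ⌊3504/17⌋ - ⌊3504/221⌋ = 269 + 206 - 15 = 460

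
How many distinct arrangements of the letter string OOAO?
4! / (1! × 3!) = 4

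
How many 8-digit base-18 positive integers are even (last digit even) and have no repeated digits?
Last∈{0,2,4,6,8,10,12,14,16}. Last=0: 98017920. Last nonzero: 8×16×P(16,6) = 738017280. Total = 836035200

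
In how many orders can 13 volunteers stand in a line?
13! = 6227020800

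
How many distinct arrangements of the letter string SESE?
4! / (2! × 2!) = 6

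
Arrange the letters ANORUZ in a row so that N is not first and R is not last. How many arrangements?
By inclusion-exclusion: 6! - 2×(6-1)! + (6-2)! = 720 - 240 + 24 = 504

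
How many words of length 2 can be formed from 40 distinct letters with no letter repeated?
P(40,2) = 40!/(40-2)! = 1560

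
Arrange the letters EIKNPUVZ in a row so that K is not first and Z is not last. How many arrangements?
By inclusion-exclusion: 8! - 2×(8-1)! + (8-2)! = 40320 - 10080 + 720 = 30960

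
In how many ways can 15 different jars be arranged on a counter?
15! = 1307674368000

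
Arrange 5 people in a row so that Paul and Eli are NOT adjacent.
Total - adjacent = 5! - (5-1)!×2 = 120 - 48 = 72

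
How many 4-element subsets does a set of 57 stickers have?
C(57,4) = 57!/(4!×53!) = 395010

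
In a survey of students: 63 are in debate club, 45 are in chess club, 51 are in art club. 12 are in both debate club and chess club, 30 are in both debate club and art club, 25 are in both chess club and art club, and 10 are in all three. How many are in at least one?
|A∪B∪C| = 63+45+51-12-30-25+10 = 102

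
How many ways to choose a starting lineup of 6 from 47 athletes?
C(47,6) = 47!/(6!×41!) = 10737573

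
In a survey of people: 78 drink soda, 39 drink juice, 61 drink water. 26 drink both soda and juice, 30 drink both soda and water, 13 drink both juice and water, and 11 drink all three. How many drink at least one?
|A∪B∪C| = 78+39+61-26-30-13+11 = 120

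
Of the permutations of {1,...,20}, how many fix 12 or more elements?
Exactly j fixed points: C(20,j)·!(20-j); sum over j ≥ 12 (derangement numbers via !m = (m-1)·(!(m-1) + !(m-2)): !0..!8 = 1, 0, 1, 2, 9, 44, 265, 1854, 14833). Σ_{j=12}^{20} C(20,j)·!(20-j) = C(20,12)·!8 + C(20,13)·!7 + C(20,14)·!6 + C(20,15)·!5 + C(20,16)·!4 + C(20,17)·!3 + C(20,18)·!2 + C(20,19)·!1 + C(20,20)·!0 = 125970·14833 + 77520·1854 + 38760·265 + 15504·44 + 4845·9 + 1140·2 + 190·1 + 20·0 + 1·1 = 2023234742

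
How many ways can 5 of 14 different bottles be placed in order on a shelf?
P(14,5) = 14!/(14-5)! = 240240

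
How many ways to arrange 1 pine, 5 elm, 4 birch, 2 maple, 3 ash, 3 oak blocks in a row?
18! / (1! × 5! × 4! × 2! × 3! × 3!) = 30875644800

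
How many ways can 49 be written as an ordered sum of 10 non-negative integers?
C(49+10-1, 10-1) = C(58, 9) = 10648873950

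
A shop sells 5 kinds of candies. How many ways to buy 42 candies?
C(42+5-1, 5-1) = C(46, 4) = 163185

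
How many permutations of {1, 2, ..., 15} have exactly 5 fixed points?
Choose the 5 fixed points C(15,5) = 3003, derange the rest: !10 = Σ_{j=0}^{10} (-1)^j·10!/j! = 3628800 - 3628800 + 1814400 - 604800 + 151200 - 30240 + 5040 - 720 + 90 - 10 + 1 = 1334961. Product = 3003 × 1334961 = 4008887883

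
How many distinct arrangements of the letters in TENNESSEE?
9! / (1! × 4! × 2! × 2!) = 3780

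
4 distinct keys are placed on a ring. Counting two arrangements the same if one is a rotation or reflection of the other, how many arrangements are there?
(4-1)!/2 = 6/2 = 3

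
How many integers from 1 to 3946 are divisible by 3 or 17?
⌊3946/3⌋ + ⌊3946/17⌋ - ⌊3946/51⌋ = 1315 + 232 - 77 = 1470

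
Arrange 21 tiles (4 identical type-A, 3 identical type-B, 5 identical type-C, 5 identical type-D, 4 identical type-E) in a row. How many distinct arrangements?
21! / (4! × 3! × 5! × 5! × 4!) = 1026615189600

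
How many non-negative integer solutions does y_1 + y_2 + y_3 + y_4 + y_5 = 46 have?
C(46+5-1, 5-1) = C(50, 4) = 230300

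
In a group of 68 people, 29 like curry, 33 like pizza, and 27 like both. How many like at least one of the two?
|A∪B| = |A| + |B| - |A∩B| = 29 + 33 - 27 = 35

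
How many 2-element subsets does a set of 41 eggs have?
C(41,2) = 41!/(2!×39!) = 820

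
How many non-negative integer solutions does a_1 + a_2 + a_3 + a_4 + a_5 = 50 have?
C(50+5-1, 5-1) = C(54, 4) = 316251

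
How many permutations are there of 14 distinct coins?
14! = 87178291200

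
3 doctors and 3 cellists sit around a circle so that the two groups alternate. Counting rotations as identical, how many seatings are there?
Fix one of the doctors: (3-1)! ways for the remaining doctors, × 3! ways for the cellists = 2 × 6 = 12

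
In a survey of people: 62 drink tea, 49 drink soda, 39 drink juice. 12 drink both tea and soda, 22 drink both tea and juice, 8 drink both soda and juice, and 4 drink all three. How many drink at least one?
|A∪B∪C| = 62+49+39-12-22-8+4 = 112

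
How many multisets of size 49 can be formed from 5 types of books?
C(49+5-1, 5-1) = C(53, 4) = 292825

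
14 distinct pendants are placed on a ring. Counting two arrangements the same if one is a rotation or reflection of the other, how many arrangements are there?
(14-1)!/2 = 6227020800/2 = 3113510400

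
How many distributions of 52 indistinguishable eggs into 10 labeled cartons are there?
C(52+10-1, 10-1) = C(61, 9) = 17341763505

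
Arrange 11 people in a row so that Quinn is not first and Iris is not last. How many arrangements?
By inclusion-exclusion: 11! - 2×(11-1)! + (11-2)! = 39916800 - 7257600 + 362880 = 33022080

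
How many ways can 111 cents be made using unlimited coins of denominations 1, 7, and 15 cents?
Coefficient of x^111 in 1/(1-x^1) · 1/(1-x^7) · 1/(1-x^15). Case on j = number of 15-cent coins (j = 0..7); remainder r = 111 - 15j is made from {1,7} in ⌊r/7⌋+1 ways. r = 111, 96, 81, 66, 51, 36, 21, 6 → 16 + 14 + 12 + 10 + 8 + 6 + 4 + 1 = 71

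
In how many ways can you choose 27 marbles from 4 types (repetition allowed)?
C(27+4-1, 4-1) = C(30, 3) = 4060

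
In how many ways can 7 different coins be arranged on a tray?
7! = 5040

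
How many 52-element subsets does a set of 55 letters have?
C(55,52) = 55!/(52!×3!) = 26235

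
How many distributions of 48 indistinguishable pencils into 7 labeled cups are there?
C(48+7-1, 7-1) = C(54, 6) = 25827165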